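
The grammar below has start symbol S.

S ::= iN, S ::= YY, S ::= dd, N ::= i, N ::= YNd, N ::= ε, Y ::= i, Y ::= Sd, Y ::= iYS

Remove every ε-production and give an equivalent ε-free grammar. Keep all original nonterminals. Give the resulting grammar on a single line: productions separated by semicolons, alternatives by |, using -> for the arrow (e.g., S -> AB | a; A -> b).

S -> i | YY | dd | iN; N -> i | Yd | YNd; Y -> i | Sd | iYS

Nullable set: {N}.
S -> iN: N nullable, giving i | iN.
Drop N -> ε.
N -> YNd: N nullable, giving YNd | Yd.
Unchanged (no nullable symbols): S -> YY; S -> dd; N -> i; Y -> Sd; Y -> i; Y -> iYS.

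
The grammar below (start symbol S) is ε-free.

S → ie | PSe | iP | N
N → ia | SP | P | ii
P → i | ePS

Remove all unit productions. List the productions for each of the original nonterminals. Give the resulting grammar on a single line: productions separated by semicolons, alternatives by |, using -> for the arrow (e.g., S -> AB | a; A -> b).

S -> i | SP | iP | ia | ie | ii | PSe | ePS; N -> i | SP | ia | ii | ePS; P -> i | ePS

Unit productions: N->P, S->N.
Unit pairs (A ⇒* B via units): (N,P), (S,N), (S,P).
S: inherits non-unit rules of {N, P, S} → PSe | SP | ePS | i | iP | ia | ie | ii.
N: inherits non-unit rules of {N, P} → SP | ePS | i | ia | ii.
P: inherits non-unit rules of {P} → ePS | i.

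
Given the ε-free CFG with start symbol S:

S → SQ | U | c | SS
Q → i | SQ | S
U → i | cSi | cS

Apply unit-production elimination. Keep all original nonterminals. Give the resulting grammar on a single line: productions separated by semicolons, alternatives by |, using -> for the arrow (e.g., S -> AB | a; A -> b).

S -> c | i | SQ | SS | cS | cSi; Q -> c | i | SQ | SS | cS | cSi; U -> i | cS | cSi

Unit productions: Q->S, S->U.
Unit pairs (A ⇒* B via units): (Q,S), (Q,U), (S,U).
S: inherits non-unit rules of {S, U} → SQ | SS | c | cS | cSi | i.
Q: inherits non-unit rules of {Q, S, U} → SQ | SS | c | cS | cSi | i.
U: inherits non-unit rules of {U} → cS | cSi | i.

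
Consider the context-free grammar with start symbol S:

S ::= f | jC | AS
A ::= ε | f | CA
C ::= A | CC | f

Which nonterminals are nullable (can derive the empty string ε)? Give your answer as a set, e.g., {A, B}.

Directly nullable (have an ε-rule): {A}.
C is nullable via C -> A (every symbol on the right is already known nullable).
Not nullable: S — each has a terminal in every rule's right-hand side or depends on a non-nullable symbol.

{A, C}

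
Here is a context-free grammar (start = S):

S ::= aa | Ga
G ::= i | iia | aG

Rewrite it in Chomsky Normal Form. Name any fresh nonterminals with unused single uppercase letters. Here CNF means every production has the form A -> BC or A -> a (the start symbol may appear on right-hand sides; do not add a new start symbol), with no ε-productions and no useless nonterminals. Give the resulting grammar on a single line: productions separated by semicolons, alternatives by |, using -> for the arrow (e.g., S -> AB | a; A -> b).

S -> AA | GA; A -> a; B -> i; C -> BA; G -> i | AG | BC

No ε-productions.
No unit productions to eliminate.
TERM: introduce A -> a, B -> i and substitute in every rule of length ≥2.
BIN: G -> BBA becomes G -> BC, C -> BA.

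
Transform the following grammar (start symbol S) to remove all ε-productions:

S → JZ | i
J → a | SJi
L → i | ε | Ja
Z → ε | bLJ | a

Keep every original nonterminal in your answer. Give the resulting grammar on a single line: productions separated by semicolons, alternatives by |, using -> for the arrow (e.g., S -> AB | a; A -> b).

Nullable set: {L, Z}.
S -> JZ: Z nullable, giving J | JZ.
Drop L -> ε.
Drop Z -> ε.
Z -> bLJ: L nullable, giving bJ | bLJ.
Unchanged (no nullable symbols): S -> i; J -> SJi; J -> a; L -> Ja; L -> i; Z -> a.

S -> J | i | JZ; J -> a | SJi; L -> i | Ja; Z -> a | bJ | bLJ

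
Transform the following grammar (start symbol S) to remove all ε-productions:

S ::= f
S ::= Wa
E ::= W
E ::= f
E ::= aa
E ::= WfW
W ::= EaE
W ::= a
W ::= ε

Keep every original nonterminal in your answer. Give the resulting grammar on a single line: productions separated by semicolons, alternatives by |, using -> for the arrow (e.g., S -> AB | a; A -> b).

Nullable set: {E, W}.
S -> Wa: W nullable, giving Wa | a.
E -> W: W nullable, giving W.
E -> WfW: W, W nullable, giving Wf | WfW | f | fW.
Drop W -> ε.
W -> EaE: E, E nullable, giving Ea | EaE | a | aE.
Unchanged (no nullable symbols): S -> f; E -> aa; E -> f; W -> a.

S -> a | f | Wa; E -> W | f | Wf | aa | fW | WfW; W -> a | Ea | aE | EaE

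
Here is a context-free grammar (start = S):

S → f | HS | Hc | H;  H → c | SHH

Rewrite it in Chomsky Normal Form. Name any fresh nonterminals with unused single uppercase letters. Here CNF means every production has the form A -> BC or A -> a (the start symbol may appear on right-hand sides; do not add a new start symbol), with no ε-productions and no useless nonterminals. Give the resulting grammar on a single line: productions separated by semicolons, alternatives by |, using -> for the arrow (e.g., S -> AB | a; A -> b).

No ε-productions.
After unit-elimination: S -> c | f | HS | Hc | SHH; H -> c | SHH.
TERM: introduce A -> c and substitute in every rule of length ≥2.
BIN: H -> SHH becomes H -> SB, B -> HH; S -> SHH becomes S -> SC, C -> HH.

S -> c | f | HA | HS | SC; A -> c; B -> HH; C -> HH; H -> c | SB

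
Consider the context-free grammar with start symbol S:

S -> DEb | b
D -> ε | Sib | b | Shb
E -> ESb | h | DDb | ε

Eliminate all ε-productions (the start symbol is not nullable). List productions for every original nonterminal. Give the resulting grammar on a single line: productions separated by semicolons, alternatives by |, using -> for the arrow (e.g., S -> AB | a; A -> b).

Nullable set: {D, E}.
S -> DEb: D, E nullable, giving DEb | Db | Eb | b.
Drop D -> ε.
Drop E -> ε.
E -> DDb: D, D nullable, giving DDb | Db | b.
E -> ESb: E nullable, giving ESb | Sb.
Unchanged (no nullable symbols): S -> b; D -> Shb; D -> Sib; D -> b; E -> h.

S -> b | Db | Eb | DEb; D -> b | Shb | Sib; E -> b | h | Db | Sb | DDb | ESb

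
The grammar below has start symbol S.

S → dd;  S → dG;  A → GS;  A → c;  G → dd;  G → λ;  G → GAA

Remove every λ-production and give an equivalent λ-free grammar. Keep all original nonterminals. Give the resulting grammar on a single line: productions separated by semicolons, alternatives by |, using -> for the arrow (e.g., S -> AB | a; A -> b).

S -> d | dG | dd; A -> S | c | GS; G -> AA | dd | GAA

Nullable set: {G}.
S -> dG: G nullable, giving d | dG.
A -> GS: G nullable, giving GS | S.
Drop G -> λ.
G -> GAA: G nullable, giving AA | GAA.
Unchanged (no nullable symbols): S -> dd; A -> c; G -> dd.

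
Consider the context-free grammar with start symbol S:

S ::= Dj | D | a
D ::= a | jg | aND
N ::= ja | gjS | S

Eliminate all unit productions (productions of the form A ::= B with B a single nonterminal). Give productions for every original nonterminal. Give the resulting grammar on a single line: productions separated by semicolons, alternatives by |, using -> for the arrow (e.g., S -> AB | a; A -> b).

S -> a | Dj | jg | aND; D -> a | jg | aND; N -> a | Dj | ja | jg | aND | gjS

Unit productions: N->S, S->D.
Unit pairs (A ⇒* B via units): (N,D), (N,S), (S,D).
S: inherits non-unit rules of {D, S} → Dj | a | aND | jg.
D: inherits non-unit rules of {D} → a | aND | jg.
N: inherits non-unit rules of {D, N, S} → Dj | a | aND | gjS | ja | jg.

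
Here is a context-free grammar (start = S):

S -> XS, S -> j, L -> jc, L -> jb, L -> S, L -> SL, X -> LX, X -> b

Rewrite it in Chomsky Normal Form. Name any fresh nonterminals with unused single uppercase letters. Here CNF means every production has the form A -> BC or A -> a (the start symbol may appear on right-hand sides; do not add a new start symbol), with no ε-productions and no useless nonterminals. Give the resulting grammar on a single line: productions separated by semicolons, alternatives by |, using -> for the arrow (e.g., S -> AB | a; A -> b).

No ε-productions.
After unit-elimination: S -> j | XS; L -> j | SL | XS | jb | jc; X -> b | LX.
TERM: introduce B -> b, C -> c, A -> j and substitute in every rule of length ≥2.

S -> j | XS; A -> j; B -> b; C -> c; L -> j | AB | AC | SL | XS; X -> b | LX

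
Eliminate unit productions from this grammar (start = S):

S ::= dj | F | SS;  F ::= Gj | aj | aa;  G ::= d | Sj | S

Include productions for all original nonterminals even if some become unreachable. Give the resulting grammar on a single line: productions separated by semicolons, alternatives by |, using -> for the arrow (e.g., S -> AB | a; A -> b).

S -> Gj | SS | aa | aj | dj; F -> Gj | aa | aj; G -> d | Gj | SS | Sj | aa | aj | dj

Unit productions: G->S, S->F.
Unit pairs (A ⇒* B via units): (G,F), (G,S), (S,F).
S: inherits non-unit rules of {F, S} → Gj | SS | aa | aj | dj.
F: inherits non-unit rules of {F} → Gj | aa | aj.
G: inherits non-unit rules of {F, G, S} → Gj | SS | Sj | aa | aj | d | dj.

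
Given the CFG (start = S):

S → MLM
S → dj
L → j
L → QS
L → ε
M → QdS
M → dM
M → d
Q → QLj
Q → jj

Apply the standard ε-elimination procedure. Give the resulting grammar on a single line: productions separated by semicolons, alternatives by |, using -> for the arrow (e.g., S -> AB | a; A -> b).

Nullable set: {L}.
S -> MLM: L nullable, giving MLM | MM.
Drop L -> ε.
Q -> QLj: L nullable, giving QLj | Qj.
Unchanged (no nullable symbols): S -> dj; L -> QS; L -> j; M -> QdS; M -> d; M -> dM; Q -> jj.

S -> MM | dj | MLM; L -> j | QS; M -> d | dM | QdS; Q -> Qj | jj | QLj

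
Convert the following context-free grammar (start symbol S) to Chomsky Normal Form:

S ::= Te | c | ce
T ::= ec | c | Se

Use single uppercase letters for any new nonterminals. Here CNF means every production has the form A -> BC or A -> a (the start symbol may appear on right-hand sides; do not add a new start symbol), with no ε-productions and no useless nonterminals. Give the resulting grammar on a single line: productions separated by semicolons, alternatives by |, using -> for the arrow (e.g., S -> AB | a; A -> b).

No ε-productions.
No unit productions to eliminate.
TERM: introduce B -> c, A -> e and substitute in every rule of length ≥2.

S -> c | BA | TA; A -> e; B -> c; T -> c | AB | SA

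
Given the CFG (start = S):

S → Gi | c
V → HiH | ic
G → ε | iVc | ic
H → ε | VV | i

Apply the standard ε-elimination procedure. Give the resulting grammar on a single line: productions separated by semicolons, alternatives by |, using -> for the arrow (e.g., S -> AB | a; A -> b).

S -> c | i | Gi; G -> ic | iVc; H -> i | VV; V -> i | Hi | iH | ic | HiH

Nullable set: {G, H}.
S -> Gi: G nullable, giving Gi | i.
Drop G -> ε.
Drop H -> ε.
V -> HiH: H, H nullable, giving Hi | HiH | i | iH.
Unchanged (no nullable symbols): S -> c; G -> iVc; G -> ic; H -> VV; H -> i; V -> ic.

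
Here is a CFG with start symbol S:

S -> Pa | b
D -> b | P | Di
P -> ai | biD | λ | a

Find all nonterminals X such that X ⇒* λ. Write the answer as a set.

{D, P}

Directly nullable (have an ε-rule): {P}.
D is nullable via D -> P (every symbol on the right is already known nullable).
Not nullable: S — each has a terminal in every rule's right-hand side or depends on a non-nullable symbol.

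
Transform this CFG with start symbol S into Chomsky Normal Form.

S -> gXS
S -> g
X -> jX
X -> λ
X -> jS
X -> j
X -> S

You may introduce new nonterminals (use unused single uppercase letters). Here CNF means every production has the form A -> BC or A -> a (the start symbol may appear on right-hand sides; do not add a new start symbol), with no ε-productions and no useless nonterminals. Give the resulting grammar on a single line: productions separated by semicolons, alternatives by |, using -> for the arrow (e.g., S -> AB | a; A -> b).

S -> g | AC | AS; A -> g; B -> j; C -> XS; D -> XS; X -> g | j | AD | AS | BS | BX

Nullable: {X}; after ε-elimination: S -> g | gS | gXS; X -> S | j | jS | jX.
After unit-elimination: S -> g | gS | gXS; X -> g | j | gS | jS | jX | gXS.
TERM: introduce A -> g, B -> j and substitute in every rule of length ≥2.
BIN: S -> AXS becomes S -> AC, C -> XS; X -> AXS becomes X -> AD, D -> XS.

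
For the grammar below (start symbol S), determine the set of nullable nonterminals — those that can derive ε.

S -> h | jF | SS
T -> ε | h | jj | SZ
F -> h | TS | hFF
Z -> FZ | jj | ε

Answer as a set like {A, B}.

{T, Z}

Directly nullable (have an ε-rule): {T, Z}.
Not nullable: F, S — each has a terminal in every rule's right-hand side or depends on a non-nullable symbol.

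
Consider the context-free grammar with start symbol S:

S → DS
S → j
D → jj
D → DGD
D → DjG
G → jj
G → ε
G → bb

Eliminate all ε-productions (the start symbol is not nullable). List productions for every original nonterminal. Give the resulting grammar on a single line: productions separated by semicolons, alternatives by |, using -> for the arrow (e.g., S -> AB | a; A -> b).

S -> j | DS; D -> DD | Dj | jj | DGD | DjG; G -> bb | jj

Nullable set: {G}.
D -> DGD: G nullable, giving DD | DGD.
D -> DjG: G nullable, giving Dj | DjG.
Drop G -> ε.
Unchanged (no nullable symbols): S -> DS; S -> j; D -> jj; G -> bb; G -> jj.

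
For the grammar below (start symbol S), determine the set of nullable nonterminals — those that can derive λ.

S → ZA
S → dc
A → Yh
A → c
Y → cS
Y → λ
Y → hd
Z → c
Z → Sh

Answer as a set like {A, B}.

Directly nullable (have an ε-rule): {Y}.
Not nullable: A, S, Z — each has a terminal in every rule's right-hand side or depends on a non-nullable symbol.

{Y}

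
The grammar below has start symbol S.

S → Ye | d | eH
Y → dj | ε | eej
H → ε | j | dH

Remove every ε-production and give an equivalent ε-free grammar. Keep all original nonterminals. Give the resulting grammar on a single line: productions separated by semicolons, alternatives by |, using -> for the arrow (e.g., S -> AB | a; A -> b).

Nullable set: {H, Y}.
S -> Ye: Y nullable, giving Ye | e.
S -> eH: H nullable, giving e | eH.
Drop H -> ε.
H -> dH: H nullable, giving d | dH.
Drop Y -> ε.
Unchanged (no nullable symbols): S -> d; H -> j; Y -> dj; Y -> eej.

S -> d | e | Ye | eH; H -> d | j | dH; Y -> dj | eej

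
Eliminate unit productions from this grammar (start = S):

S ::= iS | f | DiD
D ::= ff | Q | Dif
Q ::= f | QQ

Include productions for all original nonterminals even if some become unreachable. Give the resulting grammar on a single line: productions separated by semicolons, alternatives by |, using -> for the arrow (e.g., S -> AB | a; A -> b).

S -> f | iS | DiD; D -> f | QQ | ff | Dif; Q -> f | QQ

Unit productions: D->Q.
Unit pairs (A ⇒* B via units): (D,Q).
S: inherits non-unit rules of {S} → DiD | f | iS.
D: inherits non-unit rules of {D, Q} → Dif | QQ | f | ff.
Q: inherits non-unit rules of {Q} → QQ | f.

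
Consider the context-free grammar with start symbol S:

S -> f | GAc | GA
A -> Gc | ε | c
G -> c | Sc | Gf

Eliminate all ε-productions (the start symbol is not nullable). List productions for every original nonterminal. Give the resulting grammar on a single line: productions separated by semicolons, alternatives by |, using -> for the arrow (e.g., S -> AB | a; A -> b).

Nullable set: {A}.
S -> GA: A nullable, giving G | GA.
S -> GAc: A nullable, giving GAc | Gc.
Drop A -> ε.
Unchanged (no nullable symbols): S -> f; A -> Gc; A -> c; G -> Gf; G -> Sc; G -> c.

S -> G | f | GA | Gc | GAc; A -> c | Gc; G -> c | Gf | Sc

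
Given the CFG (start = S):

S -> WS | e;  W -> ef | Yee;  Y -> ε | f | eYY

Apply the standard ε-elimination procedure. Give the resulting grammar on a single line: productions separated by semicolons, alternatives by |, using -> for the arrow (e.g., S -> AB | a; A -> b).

Nullable set: {Y}.
W -> Yee: Y nullable, giving Yee | ee.
Drop Y -> ε.
Y -> eYY: Y, Y nullable, giving e | eY | eYY.
Unchanged (no nullable symbols): S -> WS; S -> e; W -> ef; Y -> f.

S -> e | WS; W -> ee | ef | Yee; Y -> e | f | eY | eYY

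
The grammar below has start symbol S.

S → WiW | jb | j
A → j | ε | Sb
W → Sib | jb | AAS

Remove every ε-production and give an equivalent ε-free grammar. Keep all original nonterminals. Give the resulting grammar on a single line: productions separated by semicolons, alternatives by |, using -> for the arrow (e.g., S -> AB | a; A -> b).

Nullable set: {A}.
Drop A -> ε.
W -> AAS: A, A nullable, giving AAS | AS | S.
Unchanged (no nullable symbols): S -> WiW; S -> j; S -> jb; A -> Sb; A -> j; W -> Sib; W -> jb.

S -> j | jb | WiW; A -> j | Sb; W -> S | AS | jb | AAS | Sib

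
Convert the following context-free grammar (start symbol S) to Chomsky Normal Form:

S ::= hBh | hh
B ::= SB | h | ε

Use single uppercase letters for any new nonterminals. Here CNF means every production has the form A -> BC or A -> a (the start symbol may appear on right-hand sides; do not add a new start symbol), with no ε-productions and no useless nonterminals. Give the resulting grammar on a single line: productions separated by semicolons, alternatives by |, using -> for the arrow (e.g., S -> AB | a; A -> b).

Nullable: {B}; after ε-elimination: S -> hh | hBh; B -> S | h | SB.
After unit-elimination: S -> hh | hBh; B -> h | SB | hh | hBh.
TERM: introduce A -> h and substitute in every rule of length ≥2.
BIN: B -> ABA becomes B -> AC, C -> BA; S -> ABA becomes S -> AD, D -> BA.

S -> AA | AD; A -> h; B -> h | AA | AC | SB; C -> BA; D -> BA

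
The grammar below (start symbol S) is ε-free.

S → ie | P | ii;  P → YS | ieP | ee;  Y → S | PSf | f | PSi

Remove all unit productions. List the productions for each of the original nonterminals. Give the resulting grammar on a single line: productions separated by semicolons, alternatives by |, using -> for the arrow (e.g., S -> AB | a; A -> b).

S -> YS | ee | ie | ii | ieP; P -> YS | ee | ieP; Y -> f | YS | ee | ie | ii | PSf | PSi | ieP

Unit productions: S->P, Y->S.
Unit pairs (A ⇒* B via units): (S,P), (Y,P), (Y,S).
S: inherits non-unit rules of {P, S} → YS | ee | ie | ieP | ii.
P: inherits non-unit rules of {P} → YS | ee | ieP.
Y: inherits non-unit rules of {P, S, Y} → PSf | PSi | YS | ee | f | ie | ieP | ii.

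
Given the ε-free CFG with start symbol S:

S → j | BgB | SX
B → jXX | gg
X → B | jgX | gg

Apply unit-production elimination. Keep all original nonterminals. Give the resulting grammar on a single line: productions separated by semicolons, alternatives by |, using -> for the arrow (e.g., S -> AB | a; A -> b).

S -> j | SX | BgB; B -> gg | jXX; X -> gg | jXX | jgX

Unit productions: X->B.
Unit pairs (A ⇒* B via units): (X,B).
S: inherits non-unit rules of {S} → BgB | SX | j.
B: inherits non-unit rules of {B} → gg | jXX.
X: inherits non-unit rules of {B, X} → gg | jXX | jgX.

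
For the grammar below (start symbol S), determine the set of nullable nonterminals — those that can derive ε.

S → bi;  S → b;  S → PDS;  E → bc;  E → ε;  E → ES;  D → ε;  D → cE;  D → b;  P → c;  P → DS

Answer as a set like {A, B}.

Directly nullable (have an ε-rule): {D, E}.
Not nullable: P, S — each has a terminal in every rule's right-hand side or depends on a non-nullable symbol.

{D, E}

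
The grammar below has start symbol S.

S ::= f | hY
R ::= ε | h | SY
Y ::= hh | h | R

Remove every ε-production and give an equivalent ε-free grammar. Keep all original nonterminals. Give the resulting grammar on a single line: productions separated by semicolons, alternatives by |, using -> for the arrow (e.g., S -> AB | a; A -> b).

S -> f | h | hY; R -> S | h | SY; Y -> R | h | hh

Nullable set: {R, Y}.
S -> hY: Y nullable, giving h | hY.
Drop R -> ε.
R -> SY: Y nullable, giving S | SY.
Y -> R: R nullable, giving R.
Unchanged (no nullable symbols): S -> f; R -> h; Y -> h; Y -> hh.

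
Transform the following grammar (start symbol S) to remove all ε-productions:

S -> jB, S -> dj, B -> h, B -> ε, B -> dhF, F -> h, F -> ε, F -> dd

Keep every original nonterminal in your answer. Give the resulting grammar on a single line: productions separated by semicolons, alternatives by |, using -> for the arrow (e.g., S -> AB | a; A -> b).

S -> j | dj | jB; B -> h | dh | dhF; F -> h | dd

Nullable set: {B, F}.
S -> jB: B nullable, giving j | jB.
Drop B -> ε.
B -> dhF: F nullable, giving dh | dhF.
Drop F -> ε.
Unchanged (no nullable symbols): S -> dj; B -> h; F -> dd; F -> h.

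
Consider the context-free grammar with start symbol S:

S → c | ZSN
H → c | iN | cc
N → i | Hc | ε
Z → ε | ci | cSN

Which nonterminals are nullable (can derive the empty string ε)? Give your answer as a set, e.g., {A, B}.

{N, Z}

Directly nullable (have an ε-rule): {N, Z}.
Not nullable: H, S — each has a terminal in every rule's right-hand side or depends on a non-nullable symbol.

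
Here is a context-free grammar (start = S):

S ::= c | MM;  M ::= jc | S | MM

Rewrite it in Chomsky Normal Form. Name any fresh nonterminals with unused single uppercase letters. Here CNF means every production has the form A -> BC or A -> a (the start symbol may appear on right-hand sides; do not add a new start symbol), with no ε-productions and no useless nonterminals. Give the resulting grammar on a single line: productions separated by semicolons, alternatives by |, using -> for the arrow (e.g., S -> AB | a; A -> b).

S -> c | MM; A -> j; B -> c; M -> c | AB | MM

No ε-productions.
After unit-elimination: S -> c | MM; M -> c | MM | jc.
TERM: introduce B -> c, A -> j and substitute in every rule of length ≥2.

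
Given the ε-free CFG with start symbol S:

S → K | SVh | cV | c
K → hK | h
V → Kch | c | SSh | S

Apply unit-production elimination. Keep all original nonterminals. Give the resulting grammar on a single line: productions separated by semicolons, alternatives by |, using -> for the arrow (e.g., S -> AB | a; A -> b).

Unit productions: S->K, V->S.
Unit pairs (A ⇒* B via units): (S,K), (V,K), (V,S).
S: inherits non-unit rules of {K, S} → SVh | c | cV | h | hK.
K: inherits non-unit rules of {K} → h | hK.
V: inherits non-unit rules of {K, S, V} → Kch | SSh | SVh | c | cV | h | hK.

S -> c | h | cV | hK | SVh; K -> h | hK; V -> c | h | cV | hK | Kch | SSh | SVh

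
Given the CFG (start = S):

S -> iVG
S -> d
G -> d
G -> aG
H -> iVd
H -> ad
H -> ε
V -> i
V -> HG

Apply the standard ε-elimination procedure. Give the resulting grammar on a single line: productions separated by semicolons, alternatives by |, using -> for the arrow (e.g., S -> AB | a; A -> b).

Nullable set: {H}.
Drop H -> ε.
V -> HG: H nullable, giving G | HG.
Unchanged (no nullable symbols): S -> d; S -> iVG; G -> aG; G -> d; H -> ad; H -> iVd; V -> i.

S -> d | iVG; G -> d | aG; H -> ad | iVd; V -> G | i | HG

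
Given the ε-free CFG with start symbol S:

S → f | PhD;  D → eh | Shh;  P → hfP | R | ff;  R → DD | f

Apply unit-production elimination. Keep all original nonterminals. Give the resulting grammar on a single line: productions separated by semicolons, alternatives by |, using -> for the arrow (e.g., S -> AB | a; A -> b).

S -> f | PhD; D -> eh | Shh; P -> f | DD | ff | hfP; R -> f | DD

Unit productions: P->R.
Unit pairs (A ⇒* B via units): (P,R).
S: inherits non-unit rules of {S} → PhD | f.
D: inherits non-unit rules of {D} → Shh | eh.
P: inherits non-unit rules of {P, R} → DD | f | ff | hfP.
R: inherits non-unit rules of {R} → DD | f.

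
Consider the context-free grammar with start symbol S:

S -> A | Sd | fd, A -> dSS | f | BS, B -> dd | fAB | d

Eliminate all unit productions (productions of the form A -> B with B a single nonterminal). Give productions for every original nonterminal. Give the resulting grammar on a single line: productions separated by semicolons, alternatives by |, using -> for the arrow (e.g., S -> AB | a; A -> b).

Unit productions: S->A.
Unit pairs (A ⇒* B via units): (S,A).
S: inherits non-unit rules of {A, S} → BS | Sd | dSS | f | fd.
A: inherits non-unit rules of {A} → BS | dSS | f.
B: inherits non-unit rules of {B} → d | dd | fAB.

S -> f | BS | Sd | fd | dSS; A -> f | BS | dSS; B -> d | dd | fAB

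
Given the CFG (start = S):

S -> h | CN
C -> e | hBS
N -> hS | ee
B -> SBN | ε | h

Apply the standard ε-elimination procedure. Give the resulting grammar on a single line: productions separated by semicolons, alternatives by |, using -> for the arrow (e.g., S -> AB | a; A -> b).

Nullable set: {B}.
Drop B -> ε.
B -> SBN: B nullable, giving SBN | SN.
C -> hBS: B nullable, giving hBS | hS.
Unchanged (no nullable symbols): S -> CN; S -> h; B -> h; C -> e; N -> ee; N -> hS.

S -> h | CN; B -> h | SN | SBN; C -> e | hS | hBS; N -> ee | hS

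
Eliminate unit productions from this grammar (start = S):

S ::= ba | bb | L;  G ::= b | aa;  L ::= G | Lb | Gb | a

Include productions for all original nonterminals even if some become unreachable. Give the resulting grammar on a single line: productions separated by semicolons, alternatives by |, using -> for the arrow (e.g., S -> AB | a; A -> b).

Unit productions: L->G, S->L.
Unit pairs (A ⇒* B via units): (L,G), (S,G), (S,L).
S: inherits non-unit rules of {G, L, S} → Gb | Lb | a | aa | b | ba | bb.
G: inherits non-unit rules of {G} → aa | b.
L: inherits non-unit rules of {G, L} → Gb | Lb | a | aa | b.

S -> a | b | Gb | Lb | aa | ba | bb; G -> b | aa; L -> a | b | Gb | Lb | aa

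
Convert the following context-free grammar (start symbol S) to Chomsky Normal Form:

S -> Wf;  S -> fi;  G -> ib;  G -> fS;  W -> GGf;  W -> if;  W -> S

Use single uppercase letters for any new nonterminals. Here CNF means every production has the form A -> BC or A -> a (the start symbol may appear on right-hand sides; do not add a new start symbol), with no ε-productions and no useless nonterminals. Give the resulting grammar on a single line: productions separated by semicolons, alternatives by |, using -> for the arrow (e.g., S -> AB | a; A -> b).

No ε-productions.
After unit-elimination: S -> Wf | fi; G -> fS | ib; W -> Wf | fi | if | GGf.
TERM: introduce C -> b, A -> f, B -> i and substitute in every rule of length ≥2.
BIN: W -> GGA becomes W -> GD, D -> GA.

S -> AB | WA; A -> f; B -> i; C -> b; D -> GA; G -> AS | BC; W -> AB | BA | GD | WA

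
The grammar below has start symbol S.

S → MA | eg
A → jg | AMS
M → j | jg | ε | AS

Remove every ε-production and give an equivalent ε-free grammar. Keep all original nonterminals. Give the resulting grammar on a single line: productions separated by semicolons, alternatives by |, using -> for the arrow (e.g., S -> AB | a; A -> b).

S -> A | MA | eg; A -> AS | jg | AMS; M -> j | AS | jg

Nullable set: {M}.
S -> MA: M nullable, giving A | MA.
A -> AMS: M nullable, giving AMS | AS.
Drop M -> ε.
Unchanged (no nullable symbols): S -> eg; A -> jg; M -> AS; M -> j; M -> jg.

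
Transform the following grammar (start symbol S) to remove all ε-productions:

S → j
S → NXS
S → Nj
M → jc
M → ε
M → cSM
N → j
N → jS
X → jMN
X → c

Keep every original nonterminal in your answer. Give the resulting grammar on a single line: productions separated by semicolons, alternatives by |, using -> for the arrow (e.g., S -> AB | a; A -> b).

Nullable set: {M}.
Drop M -> ε.
M -> cSM: M nullable, giving cS | cSM.
X -> jMN: M nullable, giving jMN | jN.
Unchanged (no nullable symbols): S -> NXS; S -> Nj; S -> j; M -> jc; N -> j; N -> jS; X -> c.

S -> j | Nj | NXS; M -> cS | jc | cSM; N -> j | jS; X -> c | jN | jMN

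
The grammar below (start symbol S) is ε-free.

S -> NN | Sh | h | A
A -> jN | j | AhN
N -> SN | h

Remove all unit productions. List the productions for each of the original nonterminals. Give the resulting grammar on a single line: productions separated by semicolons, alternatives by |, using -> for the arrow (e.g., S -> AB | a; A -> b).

Unit productions: S->A.
Unit pairs (A ⇒* B via units): (S,A).
S: inherits non-unit rules of {A, S} → AhN | NN | Sh | h | j | jN.
A: inherits non-unit rules of {A} → AhN | j | jN.
N: inherits non-unit rules of {N} → SN | h.

S -> h | j | NN | Sh | jN | AhN; A -> j | jN | AhN; N -> h | SN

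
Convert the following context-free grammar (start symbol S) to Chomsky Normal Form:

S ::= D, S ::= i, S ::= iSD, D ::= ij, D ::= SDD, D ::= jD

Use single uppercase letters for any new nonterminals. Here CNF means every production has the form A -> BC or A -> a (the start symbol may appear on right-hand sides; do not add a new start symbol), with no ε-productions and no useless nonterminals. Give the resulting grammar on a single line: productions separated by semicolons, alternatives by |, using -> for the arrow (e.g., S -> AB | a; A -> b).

S -> i | AB | AE | BD | SF; A -> i; B -> j; C -> DD; D -> AB | BD | SC; E -> SD; F -> DD

No ε-productions.
After unit-elimination: S -> i | ij | jD | SDD | iSD; D -> ij | jD | SDD.
TERM: introduce A -> i, B -> j and substitute in every rule of length ≥2.
BIN: D -> SDD becomes D -> SC, C -> DD; S -> ASD becomes S -> AE, E -> SD; S -> SDD becomes S -> SF, F -> DD.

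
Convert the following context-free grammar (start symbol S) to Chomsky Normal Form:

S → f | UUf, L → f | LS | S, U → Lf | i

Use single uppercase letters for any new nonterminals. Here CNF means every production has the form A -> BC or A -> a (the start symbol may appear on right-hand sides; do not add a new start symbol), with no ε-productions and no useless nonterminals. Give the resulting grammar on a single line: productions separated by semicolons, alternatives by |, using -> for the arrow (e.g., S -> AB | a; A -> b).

S -> f | UC; A -> f; B -> UA; C -> UA; L -> f | LS | UB; U -> i | LA

No ε-productions.
After unit-elimination: S -> f | UUf; L -> f | LS | UUf; U -> i | Lf.
TERM: introduce A -> f and substitute in every rule of length ≥2.
BIN: L -> UUA becomes L -> UB, B -> UA; S -> UUA becomes S -> UC, C -> UA.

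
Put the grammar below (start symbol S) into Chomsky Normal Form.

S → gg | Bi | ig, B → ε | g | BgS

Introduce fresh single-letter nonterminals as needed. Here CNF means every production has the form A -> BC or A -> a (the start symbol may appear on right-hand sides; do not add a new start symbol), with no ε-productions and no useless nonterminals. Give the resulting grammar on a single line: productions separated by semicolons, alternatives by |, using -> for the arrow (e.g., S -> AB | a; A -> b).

S -> i | AA | BC | CA; A -> g; B -> g | AS | BD; C -> i; D -> AS

Nullable: {B}; after ε-elimination: S -> i | Bi | gg | ig; B -> g | gS | BgS.
No unit productions to eliminate.
TERM: introduce A -> g, C -> i and substitute in every rule of length ≥2.
BIN: B -> BAS becomes B -> BD, D -> AS.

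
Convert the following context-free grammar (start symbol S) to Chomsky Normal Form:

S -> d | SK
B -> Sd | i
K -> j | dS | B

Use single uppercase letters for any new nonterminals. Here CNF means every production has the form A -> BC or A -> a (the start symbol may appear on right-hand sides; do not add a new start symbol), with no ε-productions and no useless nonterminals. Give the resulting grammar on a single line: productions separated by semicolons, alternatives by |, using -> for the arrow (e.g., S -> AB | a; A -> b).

No ε-productions.
After unit-elimination: S -> d | SK; B -> i | Sd; K -> i | j | Sd | dS.
TERM: introduce A -> d and substitute in every rule of length ≥2.
Drop unreachable/unproductive: B.

S -> d | SK; A -> d; K -> i | j | AS | SA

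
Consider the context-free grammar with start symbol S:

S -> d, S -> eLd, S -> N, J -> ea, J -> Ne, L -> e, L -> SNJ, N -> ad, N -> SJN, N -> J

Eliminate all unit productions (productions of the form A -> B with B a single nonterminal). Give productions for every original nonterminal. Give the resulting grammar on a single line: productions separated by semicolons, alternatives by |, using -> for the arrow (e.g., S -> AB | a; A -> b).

S -> d | Ne | ad | ea | SJN | eLd; J -> Ne | ea; L -> e | SNJ; N -> Ne | ad | ea | SJN

Unit productions: N->J, S->N.
Unit pairs (A ⇒* B via units): (N,J), (S,J), (S,N).
S: inherits non-unit rules of {J, N, S} → Ne | SJN | ad | d | eLd | ea.
J: inherits non-unit rules of {J} → Ne | ea.
L: inherits non-unit rules of {L} → SNJ | e.
N: inherits non-unit rules of {J, N} → Ne | SJN | ad | ea.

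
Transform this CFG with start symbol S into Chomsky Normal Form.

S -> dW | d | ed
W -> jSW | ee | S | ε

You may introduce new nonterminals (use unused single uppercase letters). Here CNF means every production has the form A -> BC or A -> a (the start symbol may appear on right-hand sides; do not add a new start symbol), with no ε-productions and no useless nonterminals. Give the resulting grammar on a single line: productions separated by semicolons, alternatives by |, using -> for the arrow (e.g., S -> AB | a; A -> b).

S -> d | AW | BA; A -> d; B -> e; C -> j; D -> SW; W -> d | AW | BA | BB | CD | CS

Nullable: {W}; after ε-elimination: S -> d | dW | ed; W -> S | ee | jS | jSW.
After unit-elimination: S -> d | dW | ed; W -> d | dW | ed | ee | jS | jSW.
TERM: introduce A -> d, B -> e, C -> j and substitute in every rule of length ≥2.
BIN: W -> CSW becomes W -> CD, D -> SW.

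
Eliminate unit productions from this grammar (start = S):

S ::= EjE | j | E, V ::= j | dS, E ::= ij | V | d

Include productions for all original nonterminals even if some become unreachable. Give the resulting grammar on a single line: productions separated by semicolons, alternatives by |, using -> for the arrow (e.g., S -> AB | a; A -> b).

Unit productions: E->V, S->E.
Unit pairs (A ⇒* B via units): (E,V), (S,E), (S,V).
S: inherits non-unit rules of {E, S, V} → EjE | d | dS | ij | j.
E: inherits non-unit rules of {E, V} → d | dS | ij | j.
V: inherits non-unit rules of {V} → dS | j.

S -> d | j | dS | ij | EjE; E -> d | j | dS | ij; V -> j | dS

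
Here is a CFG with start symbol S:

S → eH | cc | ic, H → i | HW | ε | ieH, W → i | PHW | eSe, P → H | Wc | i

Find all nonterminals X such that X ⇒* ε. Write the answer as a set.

Directly nullable (have an ε-rule): {H}.
P is nullable via P -> H (every symbol on the right is already known nullable).
Not nullable: S, W — each has a terminal in every rule's right-hand side or depends on a non-nullable symbol.

{H, P}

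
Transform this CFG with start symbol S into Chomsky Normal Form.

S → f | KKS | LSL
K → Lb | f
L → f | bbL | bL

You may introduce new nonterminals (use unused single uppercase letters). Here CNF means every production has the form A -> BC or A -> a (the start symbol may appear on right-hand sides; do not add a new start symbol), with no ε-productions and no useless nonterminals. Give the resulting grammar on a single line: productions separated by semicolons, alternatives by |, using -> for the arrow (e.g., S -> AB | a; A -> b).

S -> f | KC | LD; A -> b; B -> AL; C -> KS; D -> SL; K -> f | LA; L -> f | AB | AL

No ε-productions.
No unit productions to eliminate.
TERM: introduce A -> b and substitute in every rule of length ≥2.
BIN: L -> AAL becomes L -> AB, B -> AL; S -> KKS becomes S -> KC, C -> KS; S -> LSL becomes S -> LD, D -> SL.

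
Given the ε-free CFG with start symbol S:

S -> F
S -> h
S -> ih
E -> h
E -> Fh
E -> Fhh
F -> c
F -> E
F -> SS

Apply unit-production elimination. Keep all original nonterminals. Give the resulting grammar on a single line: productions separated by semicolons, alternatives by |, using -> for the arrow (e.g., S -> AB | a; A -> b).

Unit productions: F->E, S->F.
Unit pairs (A ⇒* B via units): (F,E), (S,E), (S,F).
S: inherits non-unit rules of {E, F, S} → Fh | Fhh | SS | c | h | ih.
E: inherits non-unit rules of {E} → Fh | Fhh | h.
F: inherits non-unit rules of {E, F} → Fh | Fhh | SS | c | h.

S -> c | h | Fh | SS | ih | Fhh; E -> h | Fh | Fhh; F -> c | h | Fh | SS | Fhh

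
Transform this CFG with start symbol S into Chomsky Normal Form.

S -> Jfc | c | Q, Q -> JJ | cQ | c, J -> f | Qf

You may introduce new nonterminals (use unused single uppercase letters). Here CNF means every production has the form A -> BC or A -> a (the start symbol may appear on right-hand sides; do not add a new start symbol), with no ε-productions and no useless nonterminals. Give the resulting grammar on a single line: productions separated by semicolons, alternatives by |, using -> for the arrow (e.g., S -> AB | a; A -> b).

S -> c | BQ | JC | JJ; A -> f; B -> c; C -> AB; J -> f | QA; Q -> c | BQ | JJ

No ε-productions.
After unit-elimination: S -> c | JJ | cQ | Jfc; J -> f | Qf; Q -> c | JJ | cQ.
TERM: introduce B -> c, A -> f and substitute in every rule of length ≥2.
BIN: S -> JAB becomes S -> JC, C -> AB.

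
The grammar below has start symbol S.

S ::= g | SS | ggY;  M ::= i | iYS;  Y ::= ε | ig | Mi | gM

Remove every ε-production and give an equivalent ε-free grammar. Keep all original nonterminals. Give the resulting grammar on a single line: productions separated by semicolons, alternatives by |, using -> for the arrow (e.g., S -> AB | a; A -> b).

S -> g | SS | gg | ggY; M -> i | iS | iYS; Y -> Mi | gM | ig

Nullable set: {Y}.
S -> ggY: Y nullable, giving gg | ggY.
M -> iYS: Y nullable, giving iS | iYS.
Drop Y -> ε.
Unchanged (no nullable symbols): S -> SS; S -> g; M -> i; Y -> Mi; Y -> gM; Y -> ig.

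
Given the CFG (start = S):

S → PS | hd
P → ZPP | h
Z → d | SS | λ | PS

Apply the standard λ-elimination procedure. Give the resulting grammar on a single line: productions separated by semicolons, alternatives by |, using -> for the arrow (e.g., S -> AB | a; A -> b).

Nullable set: {Z}.
P -> ZPP: Z nullable, giving PP | ZPP.
Drop Z -> λ.
Unchanged (no nullable symbols): S -> PS; S -> hd; P -> h; Z -> PS; Z -> SS; Z -> d.

S -> PS | hd; P -> h | PP | ZPP; Z -> d | PS | SS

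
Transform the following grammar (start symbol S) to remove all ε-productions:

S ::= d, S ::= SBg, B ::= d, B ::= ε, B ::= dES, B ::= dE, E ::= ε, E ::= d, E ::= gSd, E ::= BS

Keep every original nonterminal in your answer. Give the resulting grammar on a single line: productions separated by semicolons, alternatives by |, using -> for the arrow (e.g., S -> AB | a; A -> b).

S -> d | Sg | SBg; B -> d | dE | dS | dES; E -> S | d | BS | gSd

Nullable set: {B, E}.
S -> SBg: B nullable, giving SBg | Sg.
Drop B -> ε.
B -> dE: E nullable, giving d | dE.
B -> dES: E nullable, giving dES | dS.
Drop E -> ε.
E -> BS: B nullable, giving BS | S.
Unchanged (no nullable symbols): S -> d; B -> d; E -> d; E -> gSd.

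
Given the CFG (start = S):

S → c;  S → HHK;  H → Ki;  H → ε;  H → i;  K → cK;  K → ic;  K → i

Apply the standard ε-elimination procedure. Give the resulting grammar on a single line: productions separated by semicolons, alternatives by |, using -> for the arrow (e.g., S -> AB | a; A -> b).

Nullable set: {H}.
S -> HHK: H, H nullable, giving HHK | HK | K.
Drop H -> ε.
Unchanged (no nullable symbols): S -> c; H -> Ki; H -> i; K -> cK; K -> i; K -> ic.

S -> K | c | HK | HHK; H -> i | Ki; K -> i | cK | ic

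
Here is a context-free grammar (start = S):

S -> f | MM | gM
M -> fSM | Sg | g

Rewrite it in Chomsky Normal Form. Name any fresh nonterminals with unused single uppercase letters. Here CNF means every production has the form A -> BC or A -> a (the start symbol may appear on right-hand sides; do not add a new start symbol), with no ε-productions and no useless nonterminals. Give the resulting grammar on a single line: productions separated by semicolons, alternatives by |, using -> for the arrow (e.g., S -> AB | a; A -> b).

S -> f | AM | MM; A -> g; B -> f; C -> SM; M -> g | BC | SA

No ε-productions.
No unit productions to eliminate.
TERM: introduce B -> f, A -> g and substitute in every rule of length ≥2.
BIN: M -> BSM becomes M -> BC, C -> SM.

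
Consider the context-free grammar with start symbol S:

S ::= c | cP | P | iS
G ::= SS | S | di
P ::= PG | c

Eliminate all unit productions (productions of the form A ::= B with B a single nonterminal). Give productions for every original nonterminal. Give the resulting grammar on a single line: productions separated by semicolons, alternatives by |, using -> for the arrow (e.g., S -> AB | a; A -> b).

S -> c | PG | cP | iS; G -> c | PG | SS | cP | di | iS; P -> c | PG

Unit productions: G->S, S->P.
Unit pairs (A ⇒* B via units): (G,P), (G,S), (S,P).
S: inherits non-unit rules of {P, S} → PG | c | cP | iS.
G: inherits non-unit rules of {G, P, S} → PG | SS | c | cP | di | iS.
P: inherits non-unit rules of {P} → PG | c.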